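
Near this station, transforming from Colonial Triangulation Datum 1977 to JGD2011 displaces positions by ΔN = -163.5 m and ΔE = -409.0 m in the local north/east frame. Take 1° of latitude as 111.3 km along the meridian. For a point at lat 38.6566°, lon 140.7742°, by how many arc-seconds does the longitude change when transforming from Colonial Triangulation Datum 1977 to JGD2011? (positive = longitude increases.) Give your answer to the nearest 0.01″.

Δλ = -16.94″

At latitude 38.6566°, cos φ = 0.780904.
1° of longitude at this latitude = 111.3 × cos φ = 86.91 km, so Δλ = -409.0 / 86914.6 = -0.0047058° = -16.941″.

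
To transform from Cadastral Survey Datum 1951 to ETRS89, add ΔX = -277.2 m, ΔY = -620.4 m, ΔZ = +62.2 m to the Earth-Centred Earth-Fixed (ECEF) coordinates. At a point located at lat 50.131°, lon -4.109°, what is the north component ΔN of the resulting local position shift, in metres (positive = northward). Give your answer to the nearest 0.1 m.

ΔN = 218.0 m

At φ = 50.131°, λ = -4.109°: sin φ = 0.767512, cos φ = 0.641034, sin λ = -0.071654, cos λ = 0.997430.
ΔN = −sin φ cos λ·ΔX − sin φ sin λ·ΔY + cos φ·ΔZ = −(0.767512)(0.997430)(-277.2) − (0.767512)(-0.071654)(-620.4) + (0.641034)(62.2) = 217.96 m.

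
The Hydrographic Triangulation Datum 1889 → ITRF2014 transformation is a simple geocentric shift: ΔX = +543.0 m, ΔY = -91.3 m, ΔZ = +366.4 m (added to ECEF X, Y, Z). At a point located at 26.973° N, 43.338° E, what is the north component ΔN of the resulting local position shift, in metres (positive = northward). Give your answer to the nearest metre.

The local north axis is (−sin φ cos λ, −sin φ sin λ, cos φ), giving ΔN = -179.130 + 28.420 + 326.543 = 175.83 m.

ΔN = 176 m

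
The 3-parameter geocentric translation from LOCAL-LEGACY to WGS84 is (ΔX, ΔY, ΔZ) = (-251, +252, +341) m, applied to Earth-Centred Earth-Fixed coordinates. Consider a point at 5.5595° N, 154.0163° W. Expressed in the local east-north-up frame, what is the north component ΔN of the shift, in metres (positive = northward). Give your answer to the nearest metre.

ΔN = 328 m

At φ = 5.5595°, λ = -154.0163°: sin φ = 0.096879, cos φ = 0.995296, sin λ = -0.438115, cos λ = -0.898919.
ΔN = −sin φ cos λ·ΔX − sin φ sin λ·ΔY + cos φ·ΔZ = −(0.096879)(-0.898919)(-251) − (0.096879)(-0.438115)(252) + (0.995296)(341) = 328.23 m.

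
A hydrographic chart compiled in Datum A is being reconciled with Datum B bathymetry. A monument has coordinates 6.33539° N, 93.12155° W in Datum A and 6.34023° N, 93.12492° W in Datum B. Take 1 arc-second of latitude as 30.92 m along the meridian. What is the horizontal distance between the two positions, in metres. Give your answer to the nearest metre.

Δφ = 6.34023° − 6.33539° = +0.00484°; Δλ = -93.12492° − -93.12155° = -0.00337°.
1° of latitude = 3600 × 30.92 = 111312 m.
ΔN = Δφ × 111312 = 538.8 m; ΔE = Δλ × 111312 × cos(6.33539°) = -0.00337 × 111312 × 0.993893 = -372.8 m.
Distance = √(ΔE² + ΔN²) = √((-372.8)² + 538.8²) = 655.2 m.

655 m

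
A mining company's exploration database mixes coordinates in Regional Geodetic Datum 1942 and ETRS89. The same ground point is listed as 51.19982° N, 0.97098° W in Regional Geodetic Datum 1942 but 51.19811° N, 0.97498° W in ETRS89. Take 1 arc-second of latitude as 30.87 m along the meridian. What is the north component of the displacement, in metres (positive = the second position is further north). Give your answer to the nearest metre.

ΔN = -190 m

Δφ = 51.19811° − 51.19982° = -0.00171°; Δλ = -0.97498° − -0.97098° = -0.00400°.
1° of latitude = 3600 × 30.87 = 111132 m.
ΔN = Δφ × 111132 = -190.0 m; ΔE = Δλ × 111132 × cos(51.19982°) = -0.00400 × 111132 × 0.626606 = -278.5 m.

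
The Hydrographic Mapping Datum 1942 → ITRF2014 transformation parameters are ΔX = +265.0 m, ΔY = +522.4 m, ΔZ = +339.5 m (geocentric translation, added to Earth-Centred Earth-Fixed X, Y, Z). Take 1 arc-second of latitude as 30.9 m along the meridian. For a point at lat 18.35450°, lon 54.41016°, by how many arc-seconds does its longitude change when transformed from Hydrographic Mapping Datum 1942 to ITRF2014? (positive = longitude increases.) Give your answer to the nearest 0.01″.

Δλ = 3.02″

sin φ = 0.314895, cos φ = 0.949126, sin λ = 0.813204, cos λ = 0.581979.
East component: ΔE = −sin λ·ΔX + cos λ·ΔY = −(0.813204)(265.0) + (0.581979)(522.4) = 88.53 m.
1° of latitude spans 3600 × 30.90 = 111240 m; at latitude φ, 1° of longitude spans that × cos φ = 105580.8 m, so Δλ = 88.53 / 105580.8 × 3600 = 3.019″.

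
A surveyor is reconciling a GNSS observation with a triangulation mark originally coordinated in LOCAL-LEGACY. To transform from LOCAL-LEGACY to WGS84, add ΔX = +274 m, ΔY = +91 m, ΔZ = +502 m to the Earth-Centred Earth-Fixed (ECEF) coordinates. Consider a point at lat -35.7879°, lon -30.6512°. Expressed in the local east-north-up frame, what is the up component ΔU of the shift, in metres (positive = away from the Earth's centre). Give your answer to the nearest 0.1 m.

At φ = -35.7879°, λ = -30.6512°: sin φ = -0.584786, cos φ = 0.811187, sin λ = -0.509810, cos λ = 0.860287.
ΔU = cos φ cos λ·ΔX + cos φ sin λ·ΔY + sin φ·ΔZ = (0.811187)(0.860287)(274) + (0.811187)(-0.509810)(91) + (-0.584786)(502) = -139.98 m.

ΔU = -140.0 m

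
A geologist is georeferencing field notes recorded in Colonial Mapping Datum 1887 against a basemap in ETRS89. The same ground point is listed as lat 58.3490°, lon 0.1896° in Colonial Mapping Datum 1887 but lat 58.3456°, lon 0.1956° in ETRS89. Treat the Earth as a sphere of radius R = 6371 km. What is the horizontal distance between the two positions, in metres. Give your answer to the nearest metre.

515 m

Δφ = 58.3456° − 58.3490° = -0.0034°; Δλ = 0.1956° − 0.1896° = +0.0060°.
1° along a meridian = πR/180 = 111195 m.
ΔN = Δφ × 111195 = -378.1 m; ΔE = Δλ × 111195 × cos(58.3490°) = +0.0060 × 111195 × 0.524744 = 350.1 m.
Distance = √(ΔE² + ΔN²) = √(350.1² + (-378.1)²) = 515.3 m.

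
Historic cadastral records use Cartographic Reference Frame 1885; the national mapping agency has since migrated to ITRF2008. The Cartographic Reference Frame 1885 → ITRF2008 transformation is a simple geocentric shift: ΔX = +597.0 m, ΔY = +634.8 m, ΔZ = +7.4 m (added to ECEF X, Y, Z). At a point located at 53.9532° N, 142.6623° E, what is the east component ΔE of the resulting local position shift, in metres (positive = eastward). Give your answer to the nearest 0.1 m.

ΔE = -866.8 m

The local east axis at (φ, λ) is (−sin λ, cos λ, 0), so ΔE = −sin(142.6623°)·597.0 + cos(142.6623°)·634.8 = -866.80 m.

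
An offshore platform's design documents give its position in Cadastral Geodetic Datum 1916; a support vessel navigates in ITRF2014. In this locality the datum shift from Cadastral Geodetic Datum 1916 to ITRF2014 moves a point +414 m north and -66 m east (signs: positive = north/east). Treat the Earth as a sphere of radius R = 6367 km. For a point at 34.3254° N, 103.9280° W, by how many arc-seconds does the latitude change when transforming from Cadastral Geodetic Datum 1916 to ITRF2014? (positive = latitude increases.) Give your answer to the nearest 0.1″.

Δφ = 13.4″

On a sphere of radius R, 1 rad of latitude = R, so Δφ = ΔN / R = 414.0 / 6367000 = 6.5023e-05 rad = 13.412″.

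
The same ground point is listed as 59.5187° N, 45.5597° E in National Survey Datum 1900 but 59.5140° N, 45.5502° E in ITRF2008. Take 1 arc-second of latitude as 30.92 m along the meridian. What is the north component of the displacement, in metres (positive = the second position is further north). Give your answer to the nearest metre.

Δφ = 59.5140° − 59.5187° = -0.0047°; Δλ = 45.5502° − 45.5597° = -0.0095°.
1° of latitude = 3600 × 30.92 = 111312 m.
ΔN = Δφ × 111312 = -523.2 m; ΔE = Δλ × 111312 × cos(59.5187°) = -0.0095 × 111312 × 0.507257 = -536.4 m.

ΔN = -523 m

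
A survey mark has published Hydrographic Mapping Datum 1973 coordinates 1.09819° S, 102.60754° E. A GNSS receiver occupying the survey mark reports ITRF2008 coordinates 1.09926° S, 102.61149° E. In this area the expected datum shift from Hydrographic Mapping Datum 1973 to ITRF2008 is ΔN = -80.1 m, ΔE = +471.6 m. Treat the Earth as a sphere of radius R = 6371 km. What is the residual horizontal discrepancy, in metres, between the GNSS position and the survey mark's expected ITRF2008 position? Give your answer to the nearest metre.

Observed coordinate differences: Δφ = -0.00107°, Δλ = +0.00395°.
Converting to metres (1° lat = 111195 m, cos φ = 0.999816): observed ΔN = -119.0 m, observed ΔE = 439.1 m.
Subtracting the expected shift leaves a residual of -119.0 − (-80.1) = -38.9 m north and 439.1 − (471.6) = -32.5 m east.
Residual distance = √((-38.9)² + (-32.5)²) = 50.6 m.

51 m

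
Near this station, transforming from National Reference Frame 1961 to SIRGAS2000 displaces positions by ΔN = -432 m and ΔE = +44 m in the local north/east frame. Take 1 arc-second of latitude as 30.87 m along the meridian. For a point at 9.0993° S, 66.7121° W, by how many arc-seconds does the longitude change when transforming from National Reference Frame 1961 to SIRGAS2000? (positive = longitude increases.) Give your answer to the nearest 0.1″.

At latitude -9.0993°, cos φ = 0.987416.
1″ of longitude at this latitude = 30.87 × cos φ = 30.4815 m, so Δλ = 44.0 / 30.4815 = 1.443″.

Δλ = 1.4″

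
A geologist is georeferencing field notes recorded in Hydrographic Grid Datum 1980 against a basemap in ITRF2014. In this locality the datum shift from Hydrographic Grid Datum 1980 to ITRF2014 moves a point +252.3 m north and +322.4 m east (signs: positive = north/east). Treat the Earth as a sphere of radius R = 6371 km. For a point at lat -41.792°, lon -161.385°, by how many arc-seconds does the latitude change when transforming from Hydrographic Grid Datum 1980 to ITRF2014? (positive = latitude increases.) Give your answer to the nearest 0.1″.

On a sphere of radius R, 1 rad of latitude = R, so Δφ = ΔN / R = 252.3 / 6371000 = 3.9601e-05 rad = 8.168″.

Δφ = 8.2″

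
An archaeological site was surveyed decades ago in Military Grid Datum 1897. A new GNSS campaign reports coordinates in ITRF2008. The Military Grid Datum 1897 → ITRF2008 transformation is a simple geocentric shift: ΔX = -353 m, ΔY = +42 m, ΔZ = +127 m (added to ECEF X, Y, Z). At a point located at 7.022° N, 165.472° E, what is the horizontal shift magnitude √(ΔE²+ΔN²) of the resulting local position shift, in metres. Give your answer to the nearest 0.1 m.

95.8 m

At φ = 7.022°, λ = 165.472°: sin φ = 0.122250, cos φ = 0.992499, sin λ = 0.250853, cos λ = -0.968025.
ΔE = −sin λ·ΔX + cos λ·ΔY = −(0.250853)·(-353) + (-0.968025)·(42) = 47.89 m.
ΔN = −sin φ cos λ·ΔX − sin φ sin λ·ΔY + cos φ·ΔZ = −(0.122250)(-0.968025)(-353) − (0.122250)(0.250853)(42) + (0.992499)(127) = 82.98 m.
Horizontal magnitude = √(ΔE² + ΔN²) = √(47.89² + 82.98²) = 95.81 m.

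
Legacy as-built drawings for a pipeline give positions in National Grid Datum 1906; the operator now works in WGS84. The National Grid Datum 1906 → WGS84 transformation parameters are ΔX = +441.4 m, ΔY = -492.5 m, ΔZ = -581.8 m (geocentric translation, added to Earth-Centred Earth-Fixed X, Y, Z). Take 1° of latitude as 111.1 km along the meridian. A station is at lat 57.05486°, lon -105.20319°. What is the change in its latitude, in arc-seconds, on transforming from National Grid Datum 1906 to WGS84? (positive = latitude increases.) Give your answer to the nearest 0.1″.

Δφ = -20.0″

sin φ = 0.839192, cos φ = 0.543836, sin λ = -0.965002, cos λ = -0.262243.
North component: ΔN = −sin φ cos λ·ΔX − sin φ sin λ·ΔY + cos φ·ΔZ = −(0.839192)(-0.262243)(441.4) − (0.839192)(-0.965002)(-492.5) + (0.543836)(-581.8) = -618.10 m.
1° of latitude spans 111100 m, so Δφ = -618.10 / 111100 × 3600 = -20.028″.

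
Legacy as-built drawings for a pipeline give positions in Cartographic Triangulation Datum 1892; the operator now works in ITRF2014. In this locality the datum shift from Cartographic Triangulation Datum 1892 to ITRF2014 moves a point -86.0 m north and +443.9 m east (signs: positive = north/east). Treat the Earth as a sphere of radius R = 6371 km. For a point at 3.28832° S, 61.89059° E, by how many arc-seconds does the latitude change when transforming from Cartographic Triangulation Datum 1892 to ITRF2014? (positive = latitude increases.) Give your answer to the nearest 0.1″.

Δφ = -2.8″

On a sphere of radius R, 1 rad of latitude = R, so Δφ = ΔN / R = -86.0 / 6371000 = -1.3499e-05 rad = -2.784″.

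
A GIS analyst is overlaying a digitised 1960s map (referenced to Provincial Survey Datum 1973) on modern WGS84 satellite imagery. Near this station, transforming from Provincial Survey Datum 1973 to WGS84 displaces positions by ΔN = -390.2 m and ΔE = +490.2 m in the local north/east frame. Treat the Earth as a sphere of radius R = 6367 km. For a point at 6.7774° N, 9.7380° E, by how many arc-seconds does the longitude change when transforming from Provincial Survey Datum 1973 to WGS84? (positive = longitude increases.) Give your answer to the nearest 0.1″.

At latitude 6.7774°, cos φ = 0.993012.
One radian of longitude at latitude φ spans R cos φ, so Δλ = ΔE / (R cos φ) = 490.2 / (6367000 × 0.993012) = 7.7533e-05 rad = 15.992″.

Δλ = 16.0″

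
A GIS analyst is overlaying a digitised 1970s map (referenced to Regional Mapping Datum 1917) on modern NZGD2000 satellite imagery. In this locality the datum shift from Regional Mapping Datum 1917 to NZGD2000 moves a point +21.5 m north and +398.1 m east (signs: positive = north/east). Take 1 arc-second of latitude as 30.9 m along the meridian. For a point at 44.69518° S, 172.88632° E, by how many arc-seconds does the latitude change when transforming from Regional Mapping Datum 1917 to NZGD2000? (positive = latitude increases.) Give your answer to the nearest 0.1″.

1″ of latitude = 30.90 m, so Δφ = 21.5 / 30.90 = 0.696″.

Δφ = 0.7″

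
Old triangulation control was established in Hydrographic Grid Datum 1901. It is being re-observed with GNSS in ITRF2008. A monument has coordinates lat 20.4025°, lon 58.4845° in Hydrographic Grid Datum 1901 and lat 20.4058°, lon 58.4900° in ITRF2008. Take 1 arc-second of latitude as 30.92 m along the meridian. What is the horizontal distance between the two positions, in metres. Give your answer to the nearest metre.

681 m

Δφ = 20.4058° − 20.4025° = +0.0033°; Δλ = 58.4900° − 58.4845° = +0.0055°.
1° of latitude = 3600 × 30.92 = 111312 m.
ΔN = Δφ × 111312 = 367.3 m; ΔE = Δλ × 111312 × cos(20.4025°) = +0.0055 × 111312 × 0.937267 = 573.8 m.
Distance = √(ΔE² + ΔN²) = √(573.8² + 367.3²) = 681.3 m.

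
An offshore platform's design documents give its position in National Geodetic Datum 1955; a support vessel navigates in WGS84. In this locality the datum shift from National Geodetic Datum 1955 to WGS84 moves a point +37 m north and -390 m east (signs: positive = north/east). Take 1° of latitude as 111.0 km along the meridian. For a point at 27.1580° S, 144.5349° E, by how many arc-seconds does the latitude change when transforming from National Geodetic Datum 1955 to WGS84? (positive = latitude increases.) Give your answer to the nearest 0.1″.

Δφ = 1.2″

1° of latitude = 111.0 km, so Δφ = 37.0 / 111000 = 0.0003333° = 1.200″.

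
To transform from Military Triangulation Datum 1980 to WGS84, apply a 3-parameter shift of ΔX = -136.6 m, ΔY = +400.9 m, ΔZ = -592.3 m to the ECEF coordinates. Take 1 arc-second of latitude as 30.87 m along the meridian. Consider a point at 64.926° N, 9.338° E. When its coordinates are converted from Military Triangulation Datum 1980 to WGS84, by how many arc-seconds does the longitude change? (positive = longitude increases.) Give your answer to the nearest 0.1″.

sin φ = 0.905761, cos φ = 0.423788, sin λ = 0.162258, cos λ = 0.986748.
East component: ΔE = −sin λ·ΔX + cos λ·ΔY = −(0.162258)(-136.6) + (0.986748)(400.9) = 417.75 m.
1° of latitude spans 3600 × 30.87 = 111132 m; at latitude φ, 1° of longitude spans that × cos φ = 47096.5 m, so Δλ = 417.75 / 47096.5 × 3600 = 31.932″.

Δλ = 31.9″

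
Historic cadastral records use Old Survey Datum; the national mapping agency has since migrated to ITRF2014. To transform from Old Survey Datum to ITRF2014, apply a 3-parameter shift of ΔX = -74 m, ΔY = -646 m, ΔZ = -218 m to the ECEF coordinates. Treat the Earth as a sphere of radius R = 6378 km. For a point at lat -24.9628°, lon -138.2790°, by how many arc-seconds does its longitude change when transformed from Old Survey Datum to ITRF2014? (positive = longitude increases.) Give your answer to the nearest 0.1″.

Δλ = 15.4″

sin φ = -0.422030, cos φ = 0.906582, sin λ = -0.665504, cos λ = -0.746394.
East component: ΔE = −sin λ·ΔX + cos λ·ΔY = −(-0.665504)(-74) + (-0.746394)(-646) = 432.92 m.
1° of latitude spans πR/180 = 111317 m; at latitude φ, 1° of longitude spans that × cos φ = 100918.1 m, so Δλ = 432.92 / 100918.1 × 3600 = 15.443″.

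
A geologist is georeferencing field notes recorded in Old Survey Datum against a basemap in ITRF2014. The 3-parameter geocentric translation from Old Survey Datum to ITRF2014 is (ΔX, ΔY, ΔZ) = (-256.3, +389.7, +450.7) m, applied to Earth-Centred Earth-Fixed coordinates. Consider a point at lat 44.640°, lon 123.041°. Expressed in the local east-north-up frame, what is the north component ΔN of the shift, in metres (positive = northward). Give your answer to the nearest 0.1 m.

ΔN = -7.0 m

At φ = 44.640°, λ = 123.041°: sin φ = 0.702650, cos φ = 0.711536, sin λ = 0.838281, cos λ = -0.545239.
ΔN = −sin φ cos λ·ΔX − sin φ sin λ·ΔY + cos φ·ΔZ = −(0.702650)(-0.545239)(-256.3) − (0.702650)(0.838281)(389.7) + (0.711536)(450.7) = -7.04 m.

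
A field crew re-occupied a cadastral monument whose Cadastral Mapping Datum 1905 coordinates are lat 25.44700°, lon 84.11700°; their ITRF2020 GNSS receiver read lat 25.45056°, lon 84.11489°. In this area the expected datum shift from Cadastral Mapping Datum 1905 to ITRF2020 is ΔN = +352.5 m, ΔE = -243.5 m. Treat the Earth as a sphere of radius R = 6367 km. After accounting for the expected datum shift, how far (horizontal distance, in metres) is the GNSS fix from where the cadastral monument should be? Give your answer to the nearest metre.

Observed coordinate differences: Δφ = +0.00356°, Δλ = -0.00211°.
Converting to metres (1° lat = 111125 m, cos φ = 0.902983): observed ΔN = 395.6 m, observed ΔE = -211.7 m.
Subtracting the expected shift leaves a residual of 395.6 − (352.5) = 43.1 m north and -211.7 − (-243.5) = 31.8 m east.
Residual distance = √(43.1² + 31.8²) = 53.6 m.

54 m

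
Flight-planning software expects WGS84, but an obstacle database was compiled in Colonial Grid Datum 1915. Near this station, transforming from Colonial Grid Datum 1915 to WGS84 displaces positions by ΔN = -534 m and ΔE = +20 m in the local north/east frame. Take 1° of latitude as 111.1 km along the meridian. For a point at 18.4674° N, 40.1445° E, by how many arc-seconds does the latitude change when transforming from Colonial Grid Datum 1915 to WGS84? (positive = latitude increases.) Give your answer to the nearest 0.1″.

Δφ = -17.3″

1° of latitude = 111.1 km, so Δφ = -534.0 / 111100 = -0.0048065° = -17.303″.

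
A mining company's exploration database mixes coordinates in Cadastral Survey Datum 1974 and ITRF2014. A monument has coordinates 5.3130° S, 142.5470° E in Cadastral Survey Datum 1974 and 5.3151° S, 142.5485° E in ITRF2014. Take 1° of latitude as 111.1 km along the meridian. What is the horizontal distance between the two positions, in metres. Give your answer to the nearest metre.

Δφ = -5.3151° − -5.3130° = -0.0021°; Δλ = 142.5485° − 142.5470° = +0.0015°.
ΔN = Δφ × 111100 = -233.3 m; ΔE = Δλ × 111100 × cos(-5.3130°) = +0.0015 × 111100 × 0.995704 = 165.9 m.
Distance = √(ΔE² + ΔN²) = √(165.9² + (-233.3)²) = 286.3 m.

286 m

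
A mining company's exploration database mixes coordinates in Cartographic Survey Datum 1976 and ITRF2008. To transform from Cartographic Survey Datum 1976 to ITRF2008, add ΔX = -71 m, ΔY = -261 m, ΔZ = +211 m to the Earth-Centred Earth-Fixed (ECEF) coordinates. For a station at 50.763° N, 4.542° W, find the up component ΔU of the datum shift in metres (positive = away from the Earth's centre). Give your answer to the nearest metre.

ΔU = 132 m

At φ = 50.763°, λ = -4.542°: sin φ = 0.774536, cos φ = 0.632530, sin λ = -0.079190, cos λ = 0.996860.
ΔU = cos φ cos λ·ΔX + cos φ sin λ·ΔY + sin φ·ΔZ = (0.632530)(0.996860)(-71) + (0.632530)(-0.079190)(-261) + (0.774536)(211) = 131.73 m.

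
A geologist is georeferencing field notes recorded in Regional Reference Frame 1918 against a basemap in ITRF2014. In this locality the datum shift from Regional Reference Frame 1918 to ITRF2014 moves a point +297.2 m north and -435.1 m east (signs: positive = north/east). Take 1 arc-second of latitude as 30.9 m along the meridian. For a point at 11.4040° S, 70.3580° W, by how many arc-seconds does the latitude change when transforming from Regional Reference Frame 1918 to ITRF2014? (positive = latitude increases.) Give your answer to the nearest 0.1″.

1″ of latitude = 30.90 m, so Δφ = 297.2 / 30.90 = 9.618″.

Δφ = 9.6″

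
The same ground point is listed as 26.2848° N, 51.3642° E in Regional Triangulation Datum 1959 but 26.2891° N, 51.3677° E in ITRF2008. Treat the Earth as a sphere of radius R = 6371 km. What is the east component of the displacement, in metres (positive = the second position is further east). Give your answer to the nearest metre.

ΔE = 349 m

Δφ = 26.2891° − 26.2848° = +0.0043°; Δλ = 51.3677° − 51.3642° = +0.0035°.
1° along a meridian = πR/180 = 111195 m.
ΔN = Δφ × 111195 = 478.1 m; ΔE = Δλ × 111195 × cos(26.2848°) = +0.0035 × 111195 × 0.896604 = 348.9 m.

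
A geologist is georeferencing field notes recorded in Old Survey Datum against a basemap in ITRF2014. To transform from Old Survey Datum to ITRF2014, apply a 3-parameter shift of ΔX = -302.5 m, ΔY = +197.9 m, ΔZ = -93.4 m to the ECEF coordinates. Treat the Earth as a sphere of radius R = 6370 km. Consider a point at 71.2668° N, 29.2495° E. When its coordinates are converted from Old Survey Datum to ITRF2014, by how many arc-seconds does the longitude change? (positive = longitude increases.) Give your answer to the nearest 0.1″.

Δλ = 32.3″

sin φ = 0.947024, cos φ = 0.321162, sin λ = 0.488614, cos λ = 0.872500.
East component: ΔE = −sin λ·ΔX + cos λ·ΔY = −(0.488614)(-302.5) + (0.872500)(197.9) = 320.47 m.
1° of latitude spans πR/180 = 111177 m; at latitude φ, 1° of longitude spans that × cos φ = 35706.0 m, so Δλ = 320.47 / 35706.0 × 3600 = 32.311″.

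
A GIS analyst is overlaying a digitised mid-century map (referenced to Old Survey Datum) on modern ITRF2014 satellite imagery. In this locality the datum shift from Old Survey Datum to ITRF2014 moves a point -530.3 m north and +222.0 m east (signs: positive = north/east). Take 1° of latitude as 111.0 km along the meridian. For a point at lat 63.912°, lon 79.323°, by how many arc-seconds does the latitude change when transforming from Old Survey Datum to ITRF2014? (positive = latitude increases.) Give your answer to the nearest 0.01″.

1° of latitude = 111.0 km, so Δφ = -530.3 / 111000 = -0.0047775° = -17.199″.

Δφ = -17.20″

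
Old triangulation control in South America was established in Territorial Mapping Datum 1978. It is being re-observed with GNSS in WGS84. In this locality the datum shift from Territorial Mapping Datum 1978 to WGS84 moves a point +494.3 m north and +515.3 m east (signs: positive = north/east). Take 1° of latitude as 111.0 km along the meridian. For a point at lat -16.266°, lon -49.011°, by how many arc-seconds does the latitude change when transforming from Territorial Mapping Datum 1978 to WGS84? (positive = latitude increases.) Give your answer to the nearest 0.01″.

Δφ = 16.03″

1° of latitude = 111.0 km, so Δφ = 494.3 / 111000 = 0.0044532° = 16.031″.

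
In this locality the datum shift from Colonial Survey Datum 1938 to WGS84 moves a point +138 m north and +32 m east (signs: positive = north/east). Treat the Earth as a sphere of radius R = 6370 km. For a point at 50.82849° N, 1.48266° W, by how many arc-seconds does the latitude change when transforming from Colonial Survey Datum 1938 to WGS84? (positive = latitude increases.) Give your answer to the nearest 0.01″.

On a sphere of radius R, 1 rad of latitude = R, so Δφ = ΔN / R = 138.0 / 6370000 = 2.1664e-05 rad = 4.469″.

Δφ = 4.47″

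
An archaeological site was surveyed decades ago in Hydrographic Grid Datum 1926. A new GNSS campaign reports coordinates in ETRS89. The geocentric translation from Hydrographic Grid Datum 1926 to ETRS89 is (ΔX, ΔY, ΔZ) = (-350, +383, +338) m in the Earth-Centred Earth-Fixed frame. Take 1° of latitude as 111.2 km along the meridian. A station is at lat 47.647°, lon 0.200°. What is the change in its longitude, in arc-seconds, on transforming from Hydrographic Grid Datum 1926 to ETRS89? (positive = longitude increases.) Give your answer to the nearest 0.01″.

Δλ = 18.46″

sin φ = 0.739008, cos φ = 0.673696, sin λ = 0.003491, cos λ = 0.999994.
East component: ΔE = −sin λ·ΔX + cos λ·ΔY = −(0.003491)(-350) + (0.999994)(383) = 384.22 m.
1° of latitude spans 111200 m; at latitude φ, 1° of longitude spans that × cos φ = 74915.0 m, so Δλ = 384.22 / 74915.0 × 3600 = 18.463″.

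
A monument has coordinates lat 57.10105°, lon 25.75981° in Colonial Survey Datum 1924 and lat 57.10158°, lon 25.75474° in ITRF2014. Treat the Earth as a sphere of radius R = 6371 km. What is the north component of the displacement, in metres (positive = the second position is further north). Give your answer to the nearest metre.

Δφ = 57.10158° − 57.10105° = +0.00053°; Δλ = 25.75474° − 25.75981° = -0.00507°.
1° along a meridian = πR/180 = 111195 m.
ΔN = Δφ × 111195 = 58.9 m; ΔE = Δλ × 111195 × cos(57.10105°) = -0.00507 × 111195 × 0.543159 = -306.2 m.

ΔN = 59 m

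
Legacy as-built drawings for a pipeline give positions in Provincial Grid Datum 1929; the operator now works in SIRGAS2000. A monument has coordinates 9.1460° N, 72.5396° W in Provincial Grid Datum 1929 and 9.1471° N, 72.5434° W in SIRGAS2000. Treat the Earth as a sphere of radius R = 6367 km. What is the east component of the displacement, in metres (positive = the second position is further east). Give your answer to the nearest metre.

ΔE = -417 m

Δφ = 9.1471° − 9.1460° = +0.0011°; Δλ = -72.5434° − -72.5396° = -0.0038°.
1° along a meridian = πR/180 = 111125 m.
ΔN = Δφ × 111125 = 122.2 m; ΔE = Δλ × 111125 × cos(9.1460°) = -0.0038 × 111125 × 0.987287 = -416.9 m.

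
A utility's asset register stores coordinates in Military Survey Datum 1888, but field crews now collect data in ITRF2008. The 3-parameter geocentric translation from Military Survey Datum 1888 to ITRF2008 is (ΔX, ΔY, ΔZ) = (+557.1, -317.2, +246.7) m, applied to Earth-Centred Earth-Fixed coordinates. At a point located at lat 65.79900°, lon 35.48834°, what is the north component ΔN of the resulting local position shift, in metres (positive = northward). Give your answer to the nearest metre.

ΔN = -145 m

At φ = 65.79900°, λ = 35.48834°: sin φ = 0.912113, cos φ = 0.409939, sin λ = 0.580537, cos λ = 0.814234.
ΔN = −sin φ cos λ·ΔX − sin φ sin λ·ΔY + cos φ·ΔZ = −(0.912113)(0.814234)(557.1) − (0.912113)(0.580537)(-317.2) + (0.409939)(246.7) = -144.65 m.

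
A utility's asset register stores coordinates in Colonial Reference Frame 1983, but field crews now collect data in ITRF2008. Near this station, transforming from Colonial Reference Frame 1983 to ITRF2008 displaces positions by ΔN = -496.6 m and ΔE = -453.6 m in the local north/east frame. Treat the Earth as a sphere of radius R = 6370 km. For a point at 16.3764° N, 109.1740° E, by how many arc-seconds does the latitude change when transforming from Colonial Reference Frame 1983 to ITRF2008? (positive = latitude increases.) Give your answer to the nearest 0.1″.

Δφ = -16.1″

On a sphere of radius R, 1 rad of latitude = R, so Δφ = ΔN / R = -496.6 / 6370000 = -7.7959e-05 rad = -16.080″.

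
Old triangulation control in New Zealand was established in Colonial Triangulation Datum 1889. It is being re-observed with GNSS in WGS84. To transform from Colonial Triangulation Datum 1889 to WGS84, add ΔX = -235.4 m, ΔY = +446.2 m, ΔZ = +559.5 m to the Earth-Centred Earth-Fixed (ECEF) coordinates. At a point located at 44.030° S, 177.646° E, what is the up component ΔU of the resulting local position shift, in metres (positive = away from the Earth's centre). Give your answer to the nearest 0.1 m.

ΔU = -206.6 m

The local up (radial) axis is (cos φ cos λ, cos φ sin λ, sin φ), giving ΔU = 169.104 + 13.177 − 388.872 = -206.59 m.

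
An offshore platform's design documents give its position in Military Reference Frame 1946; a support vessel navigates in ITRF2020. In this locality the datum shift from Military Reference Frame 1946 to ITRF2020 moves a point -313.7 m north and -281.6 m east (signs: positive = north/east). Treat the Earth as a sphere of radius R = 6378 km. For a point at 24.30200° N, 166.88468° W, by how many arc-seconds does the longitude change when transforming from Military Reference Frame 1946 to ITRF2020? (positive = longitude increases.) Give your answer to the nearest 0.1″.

At latitude 24.30200°, cos φ = 0.911389.
One radian of longitude at latitude φ spans R cos φ, so Δλ = ΔE / (R cos φ) = -281.6 / (6378000 × 0.911389) = -4.8444e-05 rad = -9.992″.

Δλ = -10.0″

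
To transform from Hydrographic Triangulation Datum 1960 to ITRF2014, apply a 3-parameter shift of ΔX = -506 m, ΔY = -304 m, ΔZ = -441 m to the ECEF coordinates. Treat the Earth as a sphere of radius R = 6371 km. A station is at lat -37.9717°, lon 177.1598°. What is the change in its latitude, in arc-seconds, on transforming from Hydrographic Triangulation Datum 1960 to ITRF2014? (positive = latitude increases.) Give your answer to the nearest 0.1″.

sin φ = -0.615272, cos φ = 0.788315, sin λ = 0.049551, cos λ = -0.998772.
North component: ΔN = −sin φ cos λ·ΔX − sin φ sin λ·ΔY + cos φ·ΔZ = −(-0.615272)(-0.998772)(-506) − (-0.615272)(0.049551)(-304) + (0.788315)(-441) = -45.97 m.
1° of latitude spans πR/180 = 111195 m, so Δφ = -45.97 / 111195 × 3600 = -1.488″.

Δφ = -1.5″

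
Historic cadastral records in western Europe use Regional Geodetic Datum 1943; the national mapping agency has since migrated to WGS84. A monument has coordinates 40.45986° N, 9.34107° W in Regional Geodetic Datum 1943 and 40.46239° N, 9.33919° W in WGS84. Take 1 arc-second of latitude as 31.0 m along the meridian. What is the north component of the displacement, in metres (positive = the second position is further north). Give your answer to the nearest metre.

Δφ = 40.46239° − 40.45986° = +0.00253°; Δλ = -9.33919° − -9.34107° = +0.00188°.
1° of latitude = 3600 × 31.00 = 111600 m.
ΔN = Δφ × 111600 = 282.3 m; ΔE = Δλ × 111600 × cos(40.45986°) = +0.00188 × 111600 × 0.760861 = 159.6 m.

ΔN = 282 m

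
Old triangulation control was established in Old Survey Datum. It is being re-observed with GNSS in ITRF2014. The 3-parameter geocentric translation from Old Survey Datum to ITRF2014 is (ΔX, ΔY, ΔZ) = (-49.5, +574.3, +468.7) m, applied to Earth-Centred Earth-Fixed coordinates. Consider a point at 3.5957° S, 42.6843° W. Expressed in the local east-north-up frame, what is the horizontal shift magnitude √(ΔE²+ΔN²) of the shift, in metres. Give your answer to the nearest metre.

588 m

At φ = -3.5957°, λ = -42.6843°: sin φ = -0.062716, cos φ = 0.998031, sin λ = -0.677958, cos λ = 0.735100.
ΔE = −sin λ·ΔX + cos λ·ΔY = −(-0.677958)·(-49.5) + (0.735100)·(574.3) = 388.61 m.
ΔN = −sin φ cos λ·ΔX − sin φ sin λ·ΔY + cos φ·ΔZ = −(-0.062716)(0.735100)(-49.5) − (-0.062716)(-0.677958)(574.3) + (0.998031)(468.7) = 441.08 m.
Horizontal magnitude = √(ΔE² + ΔN²) = √(388.61² + 441.08²) = 587.85 m.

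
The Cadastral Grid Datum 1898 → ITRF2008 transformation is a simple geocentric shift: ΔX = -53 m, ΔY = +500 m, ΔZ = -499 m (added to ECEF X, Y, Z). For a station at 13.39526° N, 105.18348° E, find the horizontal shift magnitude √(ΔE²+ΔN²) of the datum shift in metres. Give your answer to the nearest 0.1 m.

The local east axis at (φ, λ) is (−sin λ, cos λ, 0), so ΔE = −sin(105.18348°)·(-53) + cos(105.18348°)·500 = -79.81 m.
The local north axis is (−sin φ cos λ, −sin φ sin λ, cos φ), giving ΔN = -3.216 − 111.790 − 485.425 = -600.43 m.
Horizontal magnitude = √(ΔE² + ΔN²) = √((-79.81)² + (-600.43)²) = 605.71 m.

605.7 m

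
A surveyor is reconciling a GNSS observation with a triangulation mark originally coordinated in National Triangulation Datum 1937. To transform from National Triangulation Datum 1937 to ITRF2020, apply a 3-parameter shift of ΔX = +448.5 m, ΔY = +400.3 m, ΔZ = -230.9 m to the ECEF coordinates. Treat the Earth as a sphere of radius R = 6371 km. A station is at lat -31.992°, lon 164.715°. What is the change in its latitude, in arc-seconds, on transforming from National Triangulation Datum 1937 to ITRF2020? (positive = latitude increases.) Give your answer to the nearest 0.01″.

sin φ = -0.529801, cos φ = 0.848122, sin λ = 0.263621, cos λ = -0.964626.
North component: ΔN = −sin φ cos λ·ΔX − sin φ sin λ·ΔY + cos φ·ΔZ = −(-0.529801)(-0.964626)(448.5) − (-0.529801)(0.263621)(400.3) + (0.848122)(-230.9) = -369.13 m.
1° of latitude spans πR/180 = 111195 m, so Δφ = -369.13 / 111195 × 3600 = -11.951″.

Δφ = -11.95″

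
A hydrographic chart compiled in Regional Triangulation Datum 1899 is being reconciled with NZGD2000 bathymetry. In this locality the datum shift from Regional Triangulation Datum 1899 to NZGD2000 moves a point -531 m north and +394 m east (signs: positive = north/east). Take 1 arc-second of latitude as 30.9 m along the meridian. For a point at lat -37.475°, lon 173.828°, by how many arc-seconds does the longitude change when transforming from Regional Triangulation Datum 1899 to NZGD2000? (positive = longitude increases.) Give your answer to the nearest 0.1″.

At latitude -37.475°, cos φ = 0.793619.
1″ of longitude at this latitude = 30.90 × cos φ = 24.5228 m, so Δλ = 394.0 / 24.5228 = 16.067″.

Δλ = 16.1″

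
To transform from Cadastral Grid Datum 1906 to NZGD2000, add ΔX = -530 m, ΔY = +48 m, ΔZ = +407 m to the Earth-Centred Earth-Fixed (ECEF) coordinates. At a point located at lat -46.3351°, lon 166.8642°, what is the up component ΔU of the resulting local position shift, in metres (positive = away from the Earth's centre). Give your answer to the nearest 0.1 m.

ΔU = 69.5 m

The local up (radial) axis is (cos φ cos λ, cos φ sin λ, sin φ), giving ΔU = 356.358 + 7.532 − 294.420 = 69.47 m.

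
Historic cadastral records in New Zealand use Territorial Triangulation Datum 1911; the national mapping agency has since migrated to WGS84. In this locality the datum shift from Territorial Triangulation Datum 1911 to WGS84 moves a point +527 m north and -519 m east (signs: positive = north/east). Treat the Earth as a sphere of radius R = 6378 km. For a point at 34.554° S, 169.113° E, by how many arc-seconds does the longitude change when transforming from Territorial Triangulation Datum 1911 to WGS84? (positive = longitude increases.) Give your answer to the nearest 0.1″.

At latitude -34.554°, cos φ = 0.823592.
One radian of longitude at latitude φ spans R cos φ, so Δλ = ΔE / (R cos φ) = -519.0 / (6378000 × 0.823592) = -9.8803e-05 rad = -20.380″.

Δλ = -20.4″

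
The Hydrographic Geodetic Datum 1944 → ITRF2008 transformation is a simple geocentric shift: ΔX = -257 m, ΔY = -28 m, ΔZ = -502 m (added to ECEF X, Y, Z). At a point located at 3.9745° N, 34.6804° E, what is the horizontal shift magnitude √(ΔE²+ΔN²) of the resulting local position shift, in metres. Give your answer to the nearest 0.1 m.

At φ = 3.9745°, λ = 34.6804°: sin φ = 0.069312, cos φ = 0.997595, sin λ = 0.568998, cos λ = 0.822339.
ΔE = −sin λ·ΔX + cos λ·ΔY = −(0.568998)·(-257) + (0.822339)·(-28) = 123.21 m.
ΔN = −sin φ cos λ·ΔX − sin φ sin λ·ΔY + cos φ·ΔZ = −(0.069312)(0.822339)(-257) − (0.069312)(0.568998)(-28) + (0.997595)(-502) = -485.04 m.
Horizontal magnitude = √(ΔE² + ΔN²) = √(123.21² + (-485.04)²) = 500.44 m.

500.4 m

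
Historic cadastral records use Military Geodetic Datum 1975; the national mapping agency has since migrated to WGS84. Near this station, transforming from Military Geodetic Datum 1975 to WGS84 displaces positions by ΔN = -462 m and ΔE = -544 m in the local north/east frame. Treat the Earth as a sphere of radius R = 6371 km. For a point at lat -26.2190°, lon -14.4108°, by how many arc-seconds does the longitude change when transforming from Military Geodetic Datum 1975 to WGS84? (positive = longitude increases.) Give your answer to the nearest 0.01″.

At latitude -26.2190°, cos φ = 0.897112.
One radian of longitude at latitude φ spans R cos φ, so Δλ = ΔE / (R cos φ) = -544.0 / (6371000 × 0.897112) = -9.5180e-05 rad = -19.632″.

Δλ = -19.63″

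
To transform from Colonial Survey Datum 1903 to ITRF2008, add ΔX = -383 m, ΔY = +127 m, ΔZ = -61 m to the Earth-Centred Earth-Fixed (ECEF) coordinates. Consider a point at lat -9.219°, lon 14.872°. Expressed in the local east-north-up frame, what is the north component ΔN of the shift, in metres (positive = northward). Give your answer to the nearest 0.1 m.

ΔN = -114.3 m

The local north axis is (−sin φ cos λ, −sin φ sin λ, cos φ), giving ΔN = -59.304 + 5.222 − 60.212 = -114.29 m.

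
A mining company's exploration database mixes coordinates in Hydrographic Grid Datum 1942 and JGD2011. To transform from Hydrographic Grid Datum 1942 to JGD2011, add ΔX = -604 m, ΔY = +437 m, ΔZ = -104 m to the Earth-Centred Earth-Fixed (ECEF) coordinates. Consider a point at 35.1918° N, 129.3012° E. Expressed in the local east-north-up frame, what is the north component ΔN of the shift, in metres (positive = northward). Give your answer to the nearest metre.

At φ = 35.1918°, λ = 129.3012°: sin φ = 0.576315, cos φ = 0.817227, sin λ = 0.773827, cos λ = -0.633397.
ΔN = −sin φ cos λ·ΔX − sin φ sin λ·ΔY + cos φ·ΔZ = −(0.576315)(-0.633397)(-604) − (0.576315)(0.773827)(437) + (0.817227)(-104) = -500.36 m.

ΔN = -500 m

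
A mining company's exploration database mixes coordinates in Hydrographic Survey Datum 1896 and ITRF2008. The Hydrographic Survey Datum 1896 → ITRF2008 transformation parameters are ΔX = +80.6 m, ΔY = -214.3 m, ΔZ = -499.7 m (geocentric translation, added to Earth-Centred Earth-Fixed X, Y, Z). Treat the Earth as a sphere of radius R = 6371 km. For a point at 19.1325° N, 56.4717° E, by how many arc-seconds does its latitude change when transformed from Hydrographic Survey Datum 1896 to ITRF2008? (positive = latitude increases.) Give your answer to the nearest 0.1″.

Δφ = -13.9″

sin φ = 0.327754, cos φ = 0.944763, sin λ = 0.833613, cos λ = 0.552349.
North component: ΔN = −sin φ cos λ·ΔX − sin φ sin λ·ΔY + cos φ·ΔZ = −(0.327754)(0.552349)(80.6) − (0.327754)(0.833613)(-214.3) + (0.944763)(-499.7) = -428.14 m.
1° of latitude spans πR/180 = 111195 m, so Δφ = -428.14 / 111195 × 3600 = -13.861″.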